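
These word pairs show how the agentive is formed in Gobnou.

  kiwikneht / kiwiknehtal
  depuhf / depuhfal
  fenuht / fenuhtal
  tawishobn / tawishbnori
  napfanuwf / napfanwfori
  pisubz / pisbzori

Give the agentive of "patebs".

patbsori

depuhf and napfanuwf both end in -f yet inflect differently (depuhfal, napfanwfori), so the final letter is not what conditions the rule; the second-to-last letter is.
"patebs" has second-to-last letter 'b'. The stems whose second-to-last letter is 'b' (tawishobn → tawishbnori, pisubz → pisbzori) delete the last vowel and add -ori.
So patebs → patbsori.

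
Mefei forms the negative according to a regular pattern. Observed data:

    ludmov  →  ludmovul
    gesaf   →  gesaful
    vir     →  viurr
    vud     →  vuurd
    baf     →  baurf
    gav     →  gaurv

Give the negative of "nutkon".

gesaf and baf both end in -f yet inflect differently (gesaful, baurf), so the final letter is not what conditions the rule; the number of vowels is.
"nutkon" has 2 vowels. The stems with 2 vowels (ludmov → ludmovul, gesaf → gesaful) add -ul.
The other pattern: stems with 1 vowel insert -ur- after the first vowel.
So nutkon → nutkonul.

nutkonul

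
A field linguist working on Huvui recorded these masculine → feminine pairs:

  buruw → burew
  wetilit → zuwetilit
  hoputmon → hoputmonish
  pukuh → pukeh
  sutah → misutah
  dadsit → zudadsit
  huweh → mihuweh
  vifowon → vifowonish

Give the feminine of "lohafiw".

pukuh and huweh both end in -h yet inflect differently (pukeh, mihuweh), so the final letter is not what conditions the rule; the last vowel is.
"lohafiw" has last vowel 'i'. The stems whose last vowel is 'i' (wetilit → zuwetilit, dadsit → zudadsit) add the prefix zu-.
The other patterns: stems whose last vowel is 'o' add -ish; stems whose last vowel is 'u' change the last vowel to 'e'; stems whose last vowel is 'a' or 'e' add the prefix mi-.
So lohafiw → zulohafiw.

zulohafiw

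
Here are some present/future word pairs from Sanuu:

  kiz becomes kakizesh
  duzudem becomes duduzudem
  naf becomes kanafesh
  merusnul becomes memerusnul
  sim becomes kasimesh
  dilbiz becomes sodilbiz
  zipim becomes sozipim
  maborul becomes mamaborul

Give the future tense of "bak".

kiz and dilbiz both end in -z yet inflect differently (kakizesh, sodilbiz), so the final letter is not what conditions the rule; the number of vowels is.
"bak" has 1 vowel. The stems with 1 vowel (kiz → kakizesh, naf → kanafesh, sim → kasimesh) add ka- … -esh around the stem.
The other patterns: stems with 2 vowels add the prefix so-; stems with 3 vowels repeat the first consonant+vowel as a prefix.
So bak → kabakesh.

kabakesh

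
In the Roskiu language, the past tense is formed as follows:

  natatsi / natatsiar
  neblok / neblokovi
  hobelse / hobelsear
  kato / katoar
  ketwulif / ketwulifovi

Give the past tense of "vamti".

natatsi and ketwulif both have last vowel 'i' yet inflect differently (natatsiar, ketwulifovi), so the last vowel is not what conditions the rule; whether the stem ends in a vowel or a consonant is.
"vamti" ends in a vowel. The stems ending in a vowel (natatsi → natatsiar, hobelse → hobelsear, kato → katoar) add -ar.
So vamti → vamtiar.

vamtiar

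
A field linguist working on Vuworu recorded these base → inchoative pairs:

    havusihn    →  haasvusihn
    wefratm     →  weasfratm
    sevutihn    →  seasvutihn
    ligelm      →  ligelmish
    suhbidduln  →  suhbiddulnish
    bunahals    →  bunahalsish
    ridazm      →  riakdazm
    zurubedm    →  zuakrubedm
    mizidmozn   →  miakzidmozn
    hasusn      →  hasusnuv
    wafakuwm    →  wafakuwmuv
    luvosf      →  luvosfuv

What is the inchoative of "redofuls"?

"redofuls" has second-to-last letter 'l'. The stems whose second-to-last letter is 'l' (ligelm → ligelmish, suhbidduln → suhbiddulnish, bunahals → bunahalsish) add -ish.
So redofuls → redofulsish.

redofulsish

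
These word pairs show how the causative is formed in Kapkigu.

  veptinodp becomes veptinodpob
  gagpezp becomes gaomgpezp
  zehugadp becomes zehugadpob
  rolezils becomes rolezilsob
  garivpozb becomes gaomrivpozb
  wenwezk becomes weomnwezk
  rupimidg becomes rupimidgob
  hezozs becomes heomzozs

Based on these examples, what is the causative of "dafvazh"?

gagpezp and veptinodp both end in -p yet inflect differently (gaomgpezp, veptinodpob), so the final letter is not what conditions the rule; the second-to-last letter is.
"dafvazh" has second-to-last letter 'z'. The stems whose second-to-last letter is 'z' (garivpozb → gaomrivpozb, wenwezk → weomnwezk, hezozs → heomzozs) insert -om- after the first vowel.
The other pattern: stems whose second-to-last letter is 'd' or 'l' add -ob.
So dafvazh → daomfvazh.

daomfvazh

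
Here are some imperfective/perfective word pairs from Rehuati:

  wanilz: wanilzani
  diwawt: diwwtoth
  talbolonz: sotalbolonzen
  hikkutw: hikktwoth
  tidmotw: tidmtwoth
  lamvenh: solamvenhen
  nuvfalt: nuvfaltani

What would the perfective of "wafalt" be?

nuvfalt and diwawt both end in -t yet inflect differently (nuvfaltani, diwwtoth), so the final letter is not what conditions the rule; the second-to-last letter is.
"wafalt" has second-to-last letter 'l'. The stems whose second-to-last letter is 'l' (wanilz → wanilzani, nuvfalt → nuvfaltani) add -ani.
So wafalt → wafaltani.

wafaltani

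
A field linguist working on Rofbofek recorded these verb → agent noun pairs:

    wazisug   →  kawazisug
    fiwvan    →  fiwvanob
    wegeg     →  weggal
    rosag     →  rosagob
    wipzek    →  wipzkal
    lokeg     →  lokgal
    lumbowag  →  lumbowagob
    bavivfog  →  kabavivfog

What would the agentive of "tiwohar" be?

lumbowag and wegeg both end in -g yet inflect differently (lumbowagob, weggal), so the final letter is not what conditions the rule; the last vowel is.
"tiwohar" has last vowel 'a'. The stems whose last vowel is 'a' (lumbowag → lumbowagob, rosag → rosagob, fiwvan → fiwvanob) add -ob.
So tiwohar → tiwoharob.

tiwoharob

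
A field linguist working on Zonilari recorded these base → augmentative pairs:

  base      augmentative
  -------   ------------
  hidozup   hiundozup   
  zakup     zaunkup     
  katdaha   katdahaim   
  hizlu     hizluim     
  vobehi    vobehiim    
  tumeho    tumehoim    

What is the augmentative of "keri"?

"keri" ends in a vowel. The stems ending in a vowel (katdaha → katdahaim, hizlu → hizluim, vobehi → vobehiim) add -im.
The other pattern: stems ending in a consonant insert -un- after the first vowel.
So keri → keriim.

keriim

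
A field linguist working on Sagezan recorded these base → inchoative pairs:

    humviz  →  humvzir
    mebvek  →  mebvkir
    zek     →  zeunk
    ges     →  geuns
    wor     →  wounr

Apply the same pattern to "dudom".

mebvek and zek both end in -k yet inflect differently (mebvkir, zeunk), so the final letter is not what conditions the rule; the number of vowels is.
"dudom" has 2 vowels. The stems with 2 vowels (humviz → humvzir, mebvek → mebvkir) delete the last vowel and add -ir.
The other pattern: stems with 1 vowel insert -un- after the first vowel.
So dudom → dudmir.

dudmir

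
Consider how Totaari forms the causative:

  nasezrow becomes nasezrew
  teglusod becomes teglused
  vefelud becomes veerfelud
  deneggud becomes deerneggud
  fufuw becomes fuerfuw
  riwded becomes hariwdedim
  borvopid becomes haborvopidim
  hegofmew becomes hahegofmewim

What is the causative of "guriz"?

hagurizim

teglusod and vefelud both end in -d yet inflect differently (teglused, veerfelud), so the final letter is not what conditions the rule; the last vowel is.
"guriz" has last vowel 'i'. The one such stem in the data (borvopid → haborvopidim) adds ha- … -im around the stem, so the same rule applies.
The other patterns: stems whose last vowel is 'o' change the last vowel to 'e'; stems whose last vowel is 'u' insert -er- after the first vowel.
So guriz → hagurizim.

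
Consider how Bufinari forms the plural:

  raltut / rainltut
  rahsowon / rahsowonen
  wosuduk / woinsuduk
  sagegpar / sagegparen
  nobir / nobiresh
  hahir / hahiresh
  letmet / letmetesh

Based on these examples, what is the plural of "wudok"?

sagegpar and nobir both end in -r yet inflect differently (sagegparen, nobiresh), so the final letter is not what conditions the rule; the last vowel is.
"wudok" has last vowel 'o'. The one such stem in the data (rahsowon → rahsowonen) adds -en, so the same rule applies.
The other patterns: stems whose last vowel is 'u' insert -in- after the first vowel; stems whose last vowel is 'e' or 'i' add -esh.
So wudok → wudoken.

wudoken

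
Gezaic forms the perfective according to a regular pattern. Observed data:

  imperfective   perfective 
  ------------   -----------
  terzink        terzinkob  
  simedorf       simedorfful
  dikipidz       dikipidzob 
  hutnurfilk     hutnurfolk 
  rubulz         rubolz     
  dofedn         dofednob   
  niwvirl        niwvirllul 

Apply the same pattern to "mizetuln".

hutnurfilk and terzink both end in -k yet inflect differently (hutnurfolk, terzinkob), so the final letter is not what conditions the rule; the second-to-last letter is.
"mizetuln" has second-to-last letter 'l'. The stems whose second-to-last letter is 'l' (hutnurfilk → hutnurfolk, rubulz → rubolz) change the last vowel to 'o'.
So mizetuln → mizetoln.

mizetoln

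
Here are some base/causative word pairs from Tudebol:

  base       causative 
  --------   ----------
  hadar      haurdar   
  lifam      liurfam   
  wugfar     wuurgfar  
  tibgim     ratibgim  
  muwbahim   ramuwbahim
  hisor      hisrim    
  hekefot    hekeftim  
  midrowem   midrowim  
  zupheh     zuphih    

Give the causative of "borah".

lifam and tibgim both end in -m yet inflect differently (liurfam, ratibgim), so the final letter is not what conditions the rule; the last vowel is.
"borah" has last vowel 'a'. The stems whose last vowel is 'a' (hadar → haurdar, lifam → liurfam, wugfar → wuurgfar) insert -ur- after the first vowel.
So borah → bourrah.

bourrah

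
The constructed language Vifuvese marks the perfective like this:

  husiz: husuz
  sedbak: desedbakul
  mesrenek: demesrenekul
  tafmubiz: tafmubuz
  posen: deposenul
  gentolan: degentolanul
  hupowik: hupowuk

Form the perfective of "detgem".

dedetgemul

hupowik and mesrenek both end in -k yet inflect differently (hupowuk, demesrenekul), so the final letter is not what conditions the rule; the last vowel is.
"detgem" has last vowel 'e'. The stems whose last vowel is 'e' (mesrenek → demesrenekul, posen → deposenul) add de- … -ul around the stem.
The other pattern: stems whose last vowel is 'i' change the last vowel to 'u'.
So detgem → dedetgemul.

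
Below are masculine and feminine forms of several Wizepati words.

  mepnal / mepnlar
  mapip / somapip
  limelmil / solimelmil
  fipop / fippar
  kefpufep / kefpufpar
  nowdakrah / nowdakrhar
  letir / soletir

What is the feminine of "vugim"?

mapip and fipop both end in -p yet inflect differently (somapip, fippar), so the final letter is not what conditions the rule; the last vowel is.
"vugim" has last vowel 'i'. The stems whose last vowel is 'i' (limelmil → solimelmil, mapip → somapip, letir → soletir) add the prefix so-.
So vugim → sovugim.

sovugim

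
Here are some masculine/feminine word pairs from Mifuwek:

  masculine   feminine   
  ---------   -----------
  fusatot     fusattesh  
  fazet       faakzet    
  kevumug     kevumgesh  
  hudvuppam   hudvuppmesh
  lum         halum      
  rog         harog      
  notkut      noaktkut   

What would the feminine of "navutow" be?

lum and hudvuppam both end in -m yet inflect differently (halum, hudvuppmesh), so the final letter is not what conditions the rule; the number of vowels is.
"navutow" has 3 vowels. The stems with 3 vowels (hudvuppam → hudvuppmesh, kevumug → kevumgesh, fusatot → fusattesh) delete the last vowel and add -esh.
So navutow → navutwesh.

navutwesh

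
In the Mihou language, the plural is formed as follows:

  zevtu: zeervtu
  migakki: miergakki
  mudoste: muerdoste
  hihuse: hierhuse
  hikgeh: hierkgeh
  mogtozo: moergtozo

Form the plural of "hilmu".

Every pair shown (zevtu → zeervtu, migakki → miergakki, mudoste → muerdoste, …) follows the same rule: insert -er- after the first vowel.
So hilmu → hierlmu.

hierlmu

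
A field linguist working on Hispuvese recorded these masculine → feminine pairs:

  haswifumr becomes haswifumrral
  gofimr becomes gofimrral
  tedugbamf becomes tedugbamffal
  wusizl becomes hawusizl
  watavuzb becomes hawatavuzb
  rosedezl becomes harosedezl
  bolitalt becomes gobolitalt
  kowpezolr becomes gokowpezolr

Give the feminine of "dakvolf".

haswifumr and kowpezolr both end in -r yet inflect differently (haswifumrral, gokowpezolr), so the final letter is not what conditions the rule; the second-to-last letter is.
"dakvolf" has second-to-last letter 'l'. The stems whose second-to-last letter is 'l' (bolitalt → gobolitalt, kowpezolr → gokowpezolr) add the prefix go-.
So dakvolf → godakvolf.

godakvolf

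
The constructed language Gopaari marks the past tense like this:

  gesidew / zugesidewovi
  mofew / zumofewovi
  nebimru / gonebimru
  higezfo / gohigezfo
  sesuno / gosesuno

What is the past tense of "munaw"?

zumunawovi

gesidew and nebimru both have 3 vowels yet inflect differently (zugesidewovi, gonebimru), so the number of vowels is not what conditions the rule; the final letter is.
"munaw" ends in -w. The stems ending in -w (gesidew → zugesidewovi, mofew → zumofewovi) add zu- … -ovi around the stem.
The other pattern: stems ending in -o or -u add the prefix go-.
So munaw → zumunawovi.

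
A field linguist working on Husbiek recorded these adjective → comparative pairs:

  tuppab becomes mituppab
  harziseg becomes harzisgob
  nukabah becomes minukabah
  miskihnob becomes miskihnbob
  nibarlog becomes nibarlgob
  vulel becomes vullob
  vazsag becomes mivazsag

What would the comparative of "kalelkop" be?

kalelkpob

tuppab and miskihnob both end in -b yet inflect differently (mituppab, miskihnbob), so the final letter is not what conditions the rule; the last vowel is.
"kalelkop" has last vowel 'o'. The stems whose last vowel is 'o' (miskihnob → miskihnbob, nibarlog → nibarlgob) delete the last vowel and add -ob.
So kalelkop → kalelkpob.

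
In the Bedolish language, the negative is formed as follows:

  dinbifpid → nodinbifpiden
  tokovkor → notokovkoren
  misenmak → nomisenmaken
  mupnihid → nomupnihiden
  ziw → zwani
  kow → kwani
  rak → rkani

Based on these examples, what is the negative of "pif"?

"pif" has 1 vowel. The stems with 1 vowel (ziw → zwani, kow → kwani, rak → rkani) delete the last vowel and add -ani.
The other pattern: stems with 3 vowels add no- … -en around the stem.
So pif → pfani.

pfani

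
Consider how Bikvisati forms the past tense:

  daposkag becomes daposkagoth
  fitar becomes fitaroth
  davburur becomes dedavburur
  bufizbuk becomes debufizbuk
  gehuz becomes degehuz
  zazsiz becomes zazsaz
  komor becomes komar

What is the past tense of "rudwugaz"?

"rudwugaz" has last vowel 'a'. The stems whose last vowel is 'a' (daposkag → daposkagoth, fitar → fitaroth) add -oth.
So rudwugaz → rudwugazoth.

rudwugazoth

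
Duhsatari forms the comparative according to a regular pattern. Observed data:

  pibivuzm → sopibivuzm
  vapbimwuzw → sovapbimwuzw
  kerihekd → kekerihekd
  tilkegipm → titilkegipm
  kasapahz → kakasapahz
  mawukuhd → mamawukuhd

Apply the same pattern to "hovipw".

hohovipw

pibivuzm and tilkegipm both end in -m yet inflect differently (sopibivuzm, titilkegipm), so the final letter is not what conditions the rule; the second-to-last letter is.
"hovipw" has second-to-last letter 'p'. The one such stem in the data (tilkegipm → titilkegipm) repeats the first consonant+vowel as a prefix (as do kerihekd, kasapahz), so the same rule applies.
The other pattern: stems whose second-to-last letter is 'z' add the prefix so-.
So hovipw → hohovipw.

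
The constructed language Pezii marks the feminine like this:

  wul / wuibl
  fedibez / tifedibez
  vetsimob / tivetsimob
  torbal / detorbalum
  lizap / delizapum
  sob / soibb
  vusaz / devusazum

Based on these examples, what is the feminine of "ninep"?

"ninep" has 2 vowels. The stems with 2 vowels (lizap → delizapum, torbal → detorbalum, vusaz → devusazum) add de- … -um around the stem.
The other patterns: stems with 1 vowel insert -ib- after the first vowel; stems with 3 vowels add the prefix ti-.
So ninep → deninepum.

deninepum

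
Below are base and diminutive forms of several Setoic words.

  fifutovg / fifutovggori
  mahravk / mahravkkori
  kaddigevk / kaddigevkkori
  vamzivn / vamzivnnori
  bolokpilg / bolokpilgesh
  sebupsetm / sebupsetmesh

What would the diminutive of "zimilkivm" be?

fifutovg and bolokpilg both end in -g yet inflect differently (fifutovggori, bolokpilgesh), so the final letter is not what conditions the rule; the second-to-last letter is.
"zimilkivm" has second-to-last letter 'v'. The stems whose second-to-last letter is 'v' (fifutovg → fifutovggori, mahravk → mahravkkori, kaddigevk → kaddigevkkori) double the final consonant and add -ori.
So zimilkivm → zimilkivmmori.

zimilkivmmori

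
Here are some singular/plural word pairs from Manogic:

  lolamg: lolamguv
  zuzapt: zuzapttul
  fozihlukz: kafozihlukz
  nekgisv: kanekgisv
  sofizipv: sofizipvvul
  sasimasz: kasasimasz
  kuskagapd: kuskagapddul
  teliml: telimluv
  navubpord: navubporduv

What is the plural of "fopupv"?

"fopupv" has second-to-last letter 'p'. The stems whose second-to-last letter is 'p' (kuskagapd → kuskagapddul, sofizipv → sofizipvvul, zuzapt → zuzapttul) double the final consonant and add -ul.
The other patterns: stems whose second-to-last letter is 'k' or 's' add the prefix ka-; stems whose second-to-last letter is 'm' or 'r' add -uv.
So fopupv → fopupvvul.

fopupvvul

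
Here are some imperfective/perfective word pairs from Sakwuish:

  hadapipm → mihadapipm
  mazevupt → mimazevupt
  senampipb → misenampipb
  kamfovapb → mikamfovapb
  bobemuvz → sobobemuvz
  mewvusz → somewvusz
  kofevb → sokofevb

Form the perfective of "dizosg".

sodizosg

senampipb and kofevb both end in -b yet inflect differently (misenampipb, sokofevb), so the final letter is not what conditions the rule; the second-to-last letter is.
"dizosg" has second-to-last letter 's'. The one such stem in the data (mewvusz → somewvusz) adds the prefix so-, so the same rule applies.
So dizosg → sodizosg.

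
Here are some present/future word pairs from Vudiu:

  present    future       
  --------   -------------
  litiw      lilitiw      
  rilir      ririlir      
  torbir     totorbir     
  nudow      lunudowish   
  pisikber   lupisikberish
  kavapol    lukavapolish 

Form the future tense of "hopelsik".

"hopelsik" has last vowel 'i'. The stems whose last vowel is 'i' (litiw → lilitiw, rilir → ririlir, torbir → totorbir) repeat the first consonant+vowel as a prefix.
So hopelsik → hohopelsik.

hohopelsik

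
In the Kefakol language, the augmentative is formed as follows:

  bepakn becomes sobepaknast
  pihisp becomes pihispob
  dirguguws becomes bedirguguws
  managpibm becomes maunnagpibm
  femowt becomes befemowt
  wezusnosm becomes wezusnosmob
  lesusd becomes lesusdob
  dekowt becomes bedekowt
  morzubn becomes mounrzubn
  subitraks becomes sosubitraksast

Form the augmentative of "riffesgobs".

riunffesgobs

wezusnosm and managpibm both end in -m yet inflect differently (wezusnosmob, maunnagpibm), so the final letter is not what conditions the rule; the second-to-last letter is.
"riffesgobs" has second-to-last letter 'b'. The stems whose second-to-last letter is 'b' (managpibm → maunnagpibm, morzubn → mounrzubn) insert -un- after the first vowel.
The other patterns: stems whose second-to-last letter is 's' add -ob; stems whose second-to-last letter is 'w' add the prefix be-; stems whose second-to-last letter is 'k' add so- … -ast around the stem.
So riffesgobs → riunffesgobs.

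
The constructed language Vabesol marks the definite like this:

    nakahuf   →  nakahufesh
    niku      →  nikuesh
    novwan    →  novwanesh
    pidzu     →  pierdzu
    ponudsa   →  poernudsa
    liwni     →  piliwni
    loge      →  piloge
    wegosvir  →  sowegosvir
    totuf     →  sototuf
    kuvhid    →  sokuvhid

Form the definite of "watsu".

niku and pidzu both end in -u yet inflect differently (nikuesh, pierdzu), so the final letter is not what conditions the rule; the first letter is.
"watsu" begins with w-. The one such stem in the data (wegosvir → sowegosvir) adds the prefix so-, so the same rule applies.
So watsu → sowatsu.

sowatsu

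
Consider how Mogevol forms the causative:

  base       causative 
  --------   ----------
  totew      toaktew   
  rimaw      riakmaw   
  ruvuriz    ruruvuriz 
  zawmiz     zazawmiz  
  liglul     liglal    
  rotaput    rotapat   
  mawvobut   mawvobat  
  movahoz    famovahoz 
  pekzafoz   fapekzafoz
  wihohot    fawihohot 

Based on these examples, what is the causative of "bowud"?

ruvuriz and movahoz both end in -z yet inflect differently (ruruvuriz, famovahoz), so the final letter is not what conditions the rule; the last vowel is.
"bowud" has last vowel 'u'. The stems whose last vowel is 'u' (liglul → liglal, rotaput → rotapat, mawvobut → mawvobat) change the last vowel to 'a'.
So bowud → bowad.

bowad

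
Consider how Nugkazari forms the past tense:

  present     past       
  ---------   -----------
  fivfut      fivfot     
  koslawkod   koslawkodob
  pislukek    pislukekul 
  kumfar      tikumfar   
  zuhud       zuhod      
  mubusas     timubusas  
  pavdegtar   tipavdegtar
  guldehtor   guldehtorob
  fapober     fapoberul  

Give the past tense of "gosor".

"gosor" has last vowel 'o'. The stems whose last vowel is 'o' (guldehtor → guldehtorob, koslawkod → koslawkodob) add -ob.
The other patterns: stems whose last vowel is 'a' add the prefix ti-; stems whose last vowel is 'e' add -ul; stems whose last vowel is 'u' change the last vowel to 'o'.
So gosor → gosorob.

gosorob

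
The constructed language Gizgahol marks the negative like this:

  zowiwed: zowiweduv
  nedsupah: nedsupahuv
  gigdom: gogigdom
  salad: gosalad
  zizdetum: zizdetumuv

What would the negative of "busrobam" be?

busrobamuv

"busrobam" has 3 vowels. The stems with 3 vowels (zowiwed → zowiweduv, zizdetum → zizdetumuv, nedsupah → nedsupahuv) add -uv.
So busrobam → busrobamuv.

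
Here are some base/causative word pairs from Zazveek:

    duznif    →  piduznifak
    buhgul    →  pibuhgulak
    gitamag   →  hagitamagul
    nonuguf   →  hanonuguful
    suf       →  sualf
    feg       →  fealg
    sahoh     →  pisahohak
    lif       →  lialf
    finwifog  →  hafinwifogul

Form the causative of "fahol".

lif and duznif both end in -f yet inflect differently (lialf, piduznifak), so the final letter is not what conditions the rule; the number of vowels is.
"fahol" has 2 vowels. The stems with 2 vowels (duznif → piduznifak, sahoh → pisahohak, buhgul → pibuhgulak) add pi- … -ak around the stem.
The other patterns: stems with 1 vowel insert -al- after the first vowel; stems with 3 vowels add ha- … -ul around the stem.
So fahol → pifaholak.

pifaholak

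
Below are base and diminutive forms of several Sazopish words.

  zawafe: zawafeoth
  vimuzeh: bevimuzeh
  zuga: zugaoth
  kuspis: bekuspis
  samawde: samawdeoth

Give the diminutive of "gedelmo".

gedelmooth

vimuzeh and samawde both have last vowel 'e' yet inflect differently (bevimuzeh, samawdeoth), so the last vowel is not what conditions the rule; whether the stem ends in a vowel or a consonant is.
"gedelmo" ends in a vowel. The stems ending in a vowel (samawde → samawdeoth, zuga → zugaoth, zawafe → zawafeoth) add -oth.
The other pattern: stems ending in a consonant add the prefix be-.
So gedelmo → gedelmooth.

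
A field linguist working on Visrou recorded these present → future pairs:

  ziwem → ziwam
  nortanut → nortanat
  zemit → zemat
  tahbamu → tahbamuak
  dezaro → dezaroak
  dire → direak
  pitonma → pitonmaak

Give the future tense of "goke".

nortanut and tahbamu both have last vowel 'u' yet inflect differently (nortanat, tahbamuak), so the last vowel is not what conditions the rule; whether the stem ends in a vowel or a consonant is.
"goke" ends in a vowel. The stems ending in a vowel (tahbamu → tahbamuak, dezaro → dezaroak, dire → direak) add -ak.
So goke → gokeak.

gokeak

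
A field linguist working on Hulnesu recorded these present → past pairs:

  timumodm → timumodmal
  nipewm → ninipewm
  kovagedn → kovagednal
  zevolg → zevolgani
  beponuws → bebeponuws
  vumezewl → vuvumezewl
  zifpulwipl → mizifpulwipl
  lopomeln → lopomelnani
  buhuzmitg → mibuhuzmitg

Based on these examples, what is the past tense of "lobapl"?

milobapl

nipewm and timumodm both end in -m yet inflect differently (ninipewm, timumodmal), so the final letter is not what conditions the rule; the second-to-last letter is.
"lobapl" has second-to-last letter 'p'. The one such stem in the data (zifpulwipl → mizifpulwipl) adds the prefix mi-, so the same rule applies.
So lobapl → milobapl.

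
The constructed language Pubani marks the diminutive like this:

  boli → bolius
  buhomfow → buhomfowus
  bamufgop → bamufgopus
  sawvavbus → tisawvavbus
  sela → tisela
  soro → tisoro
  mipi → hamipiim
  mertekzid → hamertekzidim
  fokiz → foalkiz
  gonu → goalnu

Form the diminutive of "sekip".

"sekip" begins with s-. The stems beginning with s- (sawvavbus → tisawvavbus, sela → tisela, soro → tisoro) add the prefix ti-.
So sekip → tisekip.

tisekip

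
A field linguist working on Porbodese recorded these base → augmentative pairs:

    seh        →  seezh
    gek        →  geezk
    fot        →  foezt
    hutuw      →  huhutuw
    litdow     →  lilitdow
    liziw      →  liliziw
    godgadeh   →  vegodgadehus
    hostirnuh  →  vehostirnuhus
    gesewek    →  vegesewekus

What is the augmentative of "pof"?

poezf

seh and godgadeh both end in -h yet inflect differently (seezh, vegodgadehus), so the final letter is not what conditions the rule; the number of vowels is.
"pof" has 1 vowel. The stems with 1 vowel (seh → seezh, gek → geezk, fot → foezt) insert -ez- after the first vowel.
So pof → poezf.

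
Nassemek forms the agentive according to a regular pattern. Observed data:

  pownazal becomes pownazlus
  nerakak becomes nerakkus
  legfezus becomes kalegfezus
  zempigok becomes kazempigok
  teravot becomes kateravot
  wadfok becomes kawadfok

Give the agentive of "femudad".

femuddus

nerakak and zempigok both end in -k yet inflect differently (nerakkus, kazempigok), so the final letter is not what conditions the rule; the last vowel is.
"femudad" has last vowel 'a'. The stems whose last vowel is 'a' (pownazal → pownazlus, nerakak → nerakkus) delete the last vowel and add -us.
The other pattern: stems whose last vowel is 'o' or 'u' add the prefix ka-.
So femudad → femuddus.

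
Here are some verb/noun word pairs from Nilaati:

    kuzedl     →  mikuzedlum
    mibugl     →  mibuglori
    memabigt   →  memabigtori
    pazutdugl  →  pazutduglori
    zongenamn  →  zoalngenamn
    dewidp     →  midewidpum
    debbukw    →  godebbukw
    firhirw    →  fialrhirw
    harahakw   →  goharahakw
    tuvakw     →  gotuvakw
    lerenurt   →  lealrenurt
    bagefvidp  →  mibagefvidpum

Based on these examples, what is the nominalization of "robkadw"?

"robkadw" has second-to-last letter 'd'. The stems whose second-to-last letter is 'd' (bagefvidp → mibagefvidpum, dewidp → midewidpum, kuzedl → mikuzedlum) add mi- … -um around the stem.
The other patterns: stems whose second-to-last letter is 'k' add the prefix go-; stems whose second-to-last letter is 'g' add -ori; stems whose second-to-last letter is 'm' or 'r' insert -al- after the first vowel.
So robkadw → mirobkadwum.

mirobkadwum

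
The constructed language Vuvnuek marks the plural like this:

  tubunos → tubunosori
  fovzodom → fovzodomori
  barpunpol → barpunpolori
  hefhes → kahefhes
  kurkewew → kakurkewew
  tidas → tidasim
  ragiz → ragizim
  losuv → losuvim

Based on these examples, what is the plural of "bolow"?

tubunos and hefhes both end in -s yet inflect differently (tubunosori, kahefhes), so the final letter is not what conditions the rule; the last vowel is.
"bolow" has last vowel 'o'. The stems whose last vowel is 'o' (tubunos → tubunosori, fovzodom → fovzodomori, barpunpol → barpunpolori) add -ori.
The other patterns: stems whose last vowel is 'e' add the prefix ka-; stems whose last vowel is 'a', 'i' or 'u' add -im.
So bolow → bolowori.

bolowori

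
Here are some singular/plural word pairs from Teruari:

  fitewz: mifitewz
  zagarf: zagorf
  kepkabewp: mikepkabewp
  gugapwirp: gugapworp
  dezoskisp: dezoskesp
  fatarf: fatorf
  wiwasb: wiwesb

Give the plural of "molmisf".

molmesf

gugapwirp and dezoskisp both end in -p yet inflect differently (gugapworp, dezoskesp), so the final letter is not what conditions the rule; the second-to-last letter is.
"molmisf" has second-to-last letter 's'. The stems whose second-to-last letter is 's' (dezoskisp → dezoskesp, wiwasb → wiwesb) change the last vowel to 'e'.
The other patterns: stems whose second-to-last letter is 'r' change the last vowel to 'o'; stems whose second-to-last letter is 'w' add the prefix mi-.
So molmisf → molmesf.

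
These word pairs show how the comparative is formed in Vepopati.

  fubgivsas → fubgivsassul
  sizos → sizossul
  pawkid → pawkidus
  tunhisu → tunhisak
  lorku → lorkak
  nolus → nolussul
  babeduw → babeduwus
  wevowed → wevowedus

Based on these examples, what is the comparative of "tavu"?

tavak

tunhisu and nolus both have last vowel 'u' yet inflect differently (tunhisak, nolussul), so the last vowel is not what conditions the rule; the final letter is.
"tavu" ends in -u. The stems ending in -u (tunhisu → tunhisak, lorku → lorkak) drop the final letter and add -ak.
The other patterns: stems ending in -s double the final consonant and add -ul; stems ending in -d or -w add -us.
So tavu → tavak.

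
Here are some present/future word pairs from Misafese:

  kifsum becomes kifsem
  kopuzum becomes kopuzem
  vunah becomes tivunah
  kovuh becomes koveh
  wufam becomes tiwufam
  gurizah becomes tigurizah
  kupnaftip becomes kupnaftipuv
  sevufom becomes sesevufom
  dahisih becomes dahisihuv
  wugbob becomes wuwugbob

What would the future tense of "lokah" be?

tilokah

gurizah and dahisih both end in -h yet inflect differently (tigurizah, dahisihuv), so the final letter is not what conditions the rule; the last vowel is.
"lokah" has last vowel 'a'. The stems whose last vowel is 'a' (gurizah → tigurizah, wufam → tiwufam, vunah → tivunah) add the prefix ti-.
So lokah → tilokah.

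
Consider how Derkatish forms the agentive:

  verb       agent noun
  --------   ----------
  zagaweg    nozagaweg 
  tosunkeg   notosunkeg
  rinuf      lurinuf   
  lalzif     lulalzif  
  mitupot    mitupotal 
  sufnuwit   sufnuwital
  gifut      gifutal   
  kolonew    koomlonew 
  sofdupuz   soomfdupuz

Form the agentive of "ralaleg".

lalzif and sufnuwit both have last vowel 'i' yet inflect differently (lulalzif, sufnuwital), so the last vowel is not what conditions the rule; the final letter is.
"ralaleg" ends in -g. The stems ending in -g (zagaweg → nozagaweg, tosunkeg → notosunkeg) add the prefix no-.
The other patterns: stems ending in -f add the prefix lu-; stems ending in -t add -al; stems ending in -w or -z insert -om- after the first vowel.
So ralaleg → noralaleg.

noralaleg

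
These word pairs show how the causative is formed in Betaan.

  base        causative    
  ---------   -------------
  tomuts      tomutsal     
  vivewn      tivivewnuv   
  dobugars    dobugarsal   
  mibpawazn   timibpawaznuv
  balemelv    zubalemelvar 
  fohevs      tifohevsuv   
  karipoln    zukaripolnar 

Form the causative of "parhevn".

karipoln and mibpawazn both end in -n yet inflect differently (zukaripolnar, timibpawaznuv), so the final letter is not what conditions the rule; the second-to-last letter is.
"parhevn" has second-to-last letter 'v'. The one such stem in the data (fohevs → tifohevsuv) adds ti- … -uv around the stem, so the same rule applies.
So parhevn → tiparhevnuv.

tiparhevnuv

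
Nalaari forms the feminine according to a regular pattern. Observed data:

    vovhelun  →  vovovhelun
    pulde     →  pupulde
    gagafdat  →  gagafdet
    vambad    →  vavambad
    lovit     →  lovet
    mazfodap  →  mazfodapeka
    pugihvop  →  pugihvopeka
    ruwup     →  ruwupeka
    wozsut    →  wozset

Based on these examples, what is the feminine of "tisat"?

wozsut and ruwup both have last vowel 'u' yet inflect differently (wozset, ruwupeka), so the last vowel is not what conditions the rule; the final letter is.
"tisat" ends in -t. The stems ending in -t (wozsut → wozset, lovit → lovet, gagafdat → gagafdet) change the last vowel to 'e'.
So tisat → tiset.

tiset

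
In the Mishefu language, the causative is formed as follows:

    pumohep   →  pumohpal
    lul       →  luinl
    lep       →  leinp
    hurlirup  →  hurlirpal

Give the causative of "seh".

seinh

"seh" has 1 vowel. The stems with 1 vowel (lep → leinp, lul → luinl) insert -in- after the first vowel.
So seh → seinh.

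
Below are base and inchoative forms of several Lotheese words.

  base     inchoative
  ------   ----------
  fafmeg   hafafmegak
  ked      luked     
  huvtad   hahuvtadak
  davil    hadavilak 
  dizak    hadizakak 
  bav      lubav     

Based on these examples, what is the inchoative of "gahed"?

ked and huvtad both end in -d yet inflect differently (luked, hahuvtadak), so the final letter is not what conditions the rule; the number of vowels is.
"gahed" has 2 vowels. The stems with 2 vowels (dizak → hadizakak, fafmeg → hafafmegak, huvtad → hahuvtadak) add ha- … -ak around the stem.
The other pattern: stems with 1 vowel add the prefix lu-.
So gahed → hagahedak.

hagahedak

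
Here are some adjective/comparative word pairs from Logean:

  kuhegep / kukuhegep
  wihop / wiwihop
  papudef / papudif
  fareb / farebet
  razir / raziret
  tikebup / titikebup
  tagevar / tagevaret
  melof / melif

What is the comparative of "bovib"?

bovibet

"bovib" ends in -b. The one such stem in the data (fareb → farebet) adds -et, so the same rule applies.
So bovib → bovibet.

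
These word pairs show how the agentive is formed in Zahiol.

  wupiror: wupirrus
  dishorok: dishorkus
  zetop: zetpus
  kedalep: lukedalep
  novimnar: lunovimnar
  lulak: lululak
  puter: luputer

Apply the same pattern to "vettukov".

zetop and kedalep both end in -p yet inflect differently (zetpus, lukedalep), so the final letter is not what conditions the rule; the last vowel is.
"vettukov" has last vowel 'o'. The stems whose last vowel is 'o' (dishorok → dishorkus, zetop → zetpus, wupiror → wupirrus) delete the last vowel and add -us.
The other pattern: stems whose last vowel is 'a' or 'e' add the prefix lu-.
So vettukov → vettukvus.

vettukvus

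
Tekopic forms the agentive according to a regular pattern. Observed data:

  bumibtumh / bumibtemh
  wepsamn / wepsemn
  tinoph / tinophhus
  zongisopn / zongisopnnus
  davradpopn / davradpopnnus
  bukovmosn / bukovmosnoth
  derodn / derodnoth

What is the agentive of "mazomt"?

"mazomt" has second-to-last letter 'm'. The stems whose second-to-last letter is 'm' (bumibtumh → bumibtemh, wepsamn → wepsemn) change the last vowel to 'e'.
So mazomt → mazemt.

mazemt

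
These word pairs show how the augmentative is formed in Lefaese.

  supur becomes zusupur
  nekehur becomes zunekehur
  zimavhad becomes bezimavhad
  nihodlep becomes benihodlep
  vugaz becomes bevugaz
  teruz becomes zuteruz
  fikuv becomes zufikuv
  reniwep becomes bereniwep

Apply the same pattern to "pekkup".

zupekkup

teruz and vugaz both end in -z yet inflect differently (zuteruz, bevugaz), so the final letter is not what conditions the rule; the last vowel is.
"pekkup" has last vowel 'u'. The stems whose last vowel is 'u' (supur → zusupur, teruz → zuteruz, nekehur → zunekehur) add the prefix zu-.
The other pattern: stems whose last vowel is 'a' or 'e' add the prefix be-.
So pekkup → zupekkup.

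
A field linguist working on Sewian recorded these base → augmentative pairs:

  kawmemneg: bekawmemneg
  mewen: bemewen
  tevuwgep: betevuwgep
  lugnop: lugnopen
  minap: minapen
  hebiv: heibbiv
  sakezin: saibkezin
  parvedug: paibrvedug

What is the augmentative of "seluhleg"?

beseluhleg

"seluhleg" has last vowel 'e'. The stems whose last vowel is 'e' (kawmemneg → bekawmemneg, mewen → bemewen, tevuwgep → betevuwgep) add the prefix be-.
So seluhleg → beseluhleg.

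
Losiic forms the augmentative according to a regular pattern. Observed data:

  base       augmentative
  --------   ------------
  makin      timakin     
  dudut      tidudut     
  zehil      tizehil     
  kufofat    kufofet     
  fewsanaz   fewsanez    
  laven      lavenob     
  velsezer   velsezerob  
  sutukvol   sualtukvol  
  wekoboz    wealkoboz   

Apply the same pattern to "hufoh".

hualfoh

"hufoh" has last vowel 'o'. The stems whose last vowel is 'o' (sutukvol → sualtukvol, wekoboz → wealkoboz) insert -al- after the first vowel.
So hufoh → hualfoh.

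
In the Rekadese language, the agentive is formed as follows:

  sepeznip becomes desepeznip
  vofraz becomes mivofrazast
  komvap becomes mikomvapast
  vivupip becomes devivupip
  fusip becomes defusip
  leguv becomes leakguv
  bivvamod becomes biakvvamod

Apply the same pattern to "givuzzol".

giakvuzzol

komvap and sepeznip both end in -p yet inflect differently (mikomvapast, desepeznip), so the final letter is not what conditions the rule; the last vowel is.
"givuzzol" has last vowel 'o'. The one such stem in the data (bivvamod → biakvvamod) inserts -ak- after the first vowel (as does leguv), so the same rule applies.
The other patterns: stems whose last vowel is 'a' add mi- … -ast around the stem; stems whose last vowel is 'i' add the prefix de-.
So givuzzol → giakvuzzol.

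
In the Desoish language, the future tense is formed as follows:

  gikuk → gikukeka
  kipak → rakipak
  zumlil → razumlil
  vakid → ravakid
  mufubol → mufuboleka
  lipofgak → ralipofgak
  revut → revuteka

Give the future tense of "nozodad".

zumlil and mufubol both end in -l yet inflect differently (razumlil, mufuboleka), so the final letter is not what conditions the rule; the last vowel is.
"nozodad" has last vowel 'a'. The stems whose last vowel is 'a' (lipofgak → ralipofgak, kipak → rakipak) add the prefix ra-.
The other pattern: stems whose last vowel is 'o' or 'u' add -eka.
So nozodad → ranozodad.

ranozodad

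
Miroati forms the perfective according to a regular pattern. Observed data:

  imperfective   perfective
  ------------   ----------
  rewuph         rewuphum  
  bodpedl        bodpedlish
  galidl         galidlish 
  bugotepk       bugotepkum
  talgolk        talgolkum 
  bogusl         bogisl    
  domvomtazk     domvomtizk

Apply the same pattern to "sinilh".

bodpedl and bogusl both end in -l yet inflect differently (bodpedlish, bogisl), so the final letter is not what conditions the rule; the second-to-last letter is.
"sinilh" has second-to-last letter 'l'. The one such stem in the data (talgolk → talgolkum) adds -um, so the same rule applies.
So sinilh → sinilhum.

sinilhum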